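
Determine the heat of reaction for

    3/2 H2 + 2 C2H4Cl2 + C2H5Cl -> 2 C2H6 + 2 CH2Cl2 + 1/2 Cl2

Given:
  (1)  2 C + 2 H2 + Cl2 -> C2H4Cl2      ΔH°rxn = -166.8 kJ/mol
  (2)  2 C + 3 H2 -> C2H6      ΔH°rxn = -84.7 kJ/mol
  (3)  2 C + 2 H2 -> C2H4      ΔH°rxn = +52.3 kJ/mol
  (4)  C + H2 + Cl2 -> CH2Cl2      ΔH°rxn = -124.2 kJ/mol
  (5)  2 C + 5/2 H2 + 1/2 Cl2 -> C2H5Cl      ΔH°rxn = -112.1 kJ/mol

ΔH°rxn = 27.9 kJ/mol

(1) reversed and × 2 (reverse to put C2H4Cl2 on the reactant side; scale by 2 for the 2 C2H4Cl2): (-2)·(-166.8) = +333.6 kJ/mol
(2) × 2 (scale by 2 for the 2 C2H6): (2)·(-84.7) = -169.4 kJ/mol
(3): not needed (C2H4 appears nowhere else).
(4) × 2 (×2 to match 2 CH2Cl2 in the target): (2)·(-124.2) = -248.4 kJ/mol
(5) reversed (C2H5Cl must end up as a reactant): +112.1 kJ/mol
ΔH°rxn = (-2)·(-166.8) + (2)·(-84.7) + (2)·(-124.2) + (-1)·(-112.1) = 27.9 kJ/mol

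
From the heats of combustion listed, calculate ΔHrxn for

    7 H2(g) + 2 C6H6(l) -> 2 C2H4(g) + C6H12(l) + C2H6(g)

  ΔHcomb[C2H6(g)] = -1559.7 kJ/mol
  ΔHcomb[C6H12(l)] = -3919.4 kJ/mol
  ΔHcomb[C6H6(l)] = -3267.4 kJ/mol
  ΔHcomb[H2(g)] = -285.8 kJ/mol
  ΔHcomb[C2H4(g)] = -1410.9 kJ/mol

With combustion enthalpies, reactants minus products:
= [7·(-285.8) + 2·(-3267.4)] − [2·(-1410.9) + 1·(-3919.4) + 1·(-1559.7)]
= -234.5 kJ/mol

ΔHrxn = -234.5 kJ/mol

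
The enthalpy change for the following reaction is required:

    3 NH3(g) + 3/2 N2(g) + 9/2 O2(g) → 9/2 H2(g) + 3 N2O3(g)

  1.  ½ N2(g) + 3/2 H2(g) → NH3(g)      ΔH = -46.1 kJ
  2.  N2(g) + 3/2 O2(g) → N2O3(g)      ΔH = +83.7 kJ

ΔH = 389.4 kJ

eq. 1 reversed and × 3 (NH3(g) must end up as a reactant; ×3 to match 3 NH3(g) in the target): (-3)·(-46.1) = +138.3 kJ
eq. 2 × 3 (×3 to match 3 N2O3(g) in the target): (3)·(+83.7) = +251.1 kJ
Combining the equations, ΔH = (+138.3) + (+251.1) = 389.4 kJ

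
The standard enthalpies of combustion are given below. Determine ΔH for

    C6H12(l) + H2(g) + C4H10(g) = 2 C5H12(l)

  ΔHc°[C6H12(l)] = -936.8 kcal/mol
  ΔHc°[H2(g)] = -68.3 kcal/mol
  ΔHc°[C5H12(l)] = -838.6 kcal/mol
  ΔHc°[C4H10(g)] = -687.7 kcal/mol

Using ΔH = Σ nΔHc°(reactants) − Σ nΔHc°(products):
= [1·(-936.8) + 1·(-68.3) + 1·(-687.7)] − [2·(-838.6)]
= -15.6 kcal/mol

ΔH = -15.6 kcal/mol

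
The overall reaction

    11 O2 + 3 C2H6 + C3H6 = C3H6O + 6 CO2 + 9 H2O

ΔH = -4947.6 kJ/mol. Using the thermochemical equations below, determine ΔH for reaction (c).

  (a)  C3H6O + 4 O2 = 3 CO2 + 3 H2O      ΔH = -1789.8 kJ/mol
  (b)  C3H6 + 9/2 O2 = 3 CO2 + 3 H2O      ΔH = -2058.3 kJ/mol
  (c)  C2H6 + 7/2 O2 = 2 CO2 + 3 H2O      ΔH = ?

(a) reversed: +1789.8 kJ/mol
(b) as written: -2058.3 kJ/mol
(c) × 3: contributes 3·x
-4947.6 = (+1789.8) + (-2058.3) + 3·x
x = (-4947.6 − (-268.5)) / (3) = -1559.7 kJ/mol

ΔH = -1559.7 kJ/mol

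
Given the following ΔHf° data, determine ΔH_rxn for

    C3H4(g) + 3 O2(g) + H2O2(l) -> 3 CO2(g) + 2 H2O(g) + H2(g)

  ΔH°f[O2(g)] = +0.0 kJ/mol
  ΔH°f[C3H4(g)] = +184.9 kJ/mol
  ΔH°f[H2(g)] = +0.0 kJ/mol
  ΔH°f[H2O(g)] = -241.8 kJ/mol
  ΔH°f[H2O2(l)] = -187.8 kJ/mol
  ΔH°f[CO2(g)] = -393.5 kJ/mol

Products: 3·(-393.5) + 2·(-241.8) + 1·(+0.0) = -1664.1
Reactants: 1·(+184.9) + 3·(+0.0) + 1·(-187.8) = -2.9
ΔH_rxn = (-1664.1) − (-2.9) = -1661.2 kJ/mol

ΔH_rxn = -1661.2 kJ/mol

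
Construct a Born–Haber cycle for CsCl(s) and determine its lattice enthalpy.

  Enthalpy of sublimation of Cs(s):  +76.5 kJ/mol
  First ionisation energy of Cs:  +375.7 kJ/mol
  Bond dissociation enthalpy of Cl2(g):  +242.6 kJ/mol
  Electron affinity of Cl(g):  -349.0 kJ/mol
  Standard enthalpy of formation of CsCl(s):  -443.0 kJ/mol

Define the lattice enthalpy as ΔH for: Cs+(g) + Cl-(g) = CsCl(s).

U = -667.5 kJ/mol

ΔHf° = 1·ΔHsub + 1·(ΣIE) + 1/2·D(Cl2) + 1·EA + U
-443.0 = 1·(+76.5) + 1·(+375.7) + 1/2·(+242.6) + 1·(-349.0) + U
U = -443.0 − (+224.5) = -667.5 kJ/mol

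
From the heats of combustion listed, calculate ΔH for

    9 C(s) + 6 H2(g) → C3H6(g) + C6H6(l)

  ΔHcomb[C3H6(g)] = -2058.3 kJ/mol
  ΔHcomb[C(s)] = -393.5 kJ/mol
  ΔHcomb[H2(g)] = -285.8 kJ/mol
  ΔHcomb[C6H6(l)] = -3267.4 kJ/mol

ΔH = 69.4 kJ/mol

Using ΔH = Σ nΔHc°(reactants) − Σ nΔHc°(products):
= [9·(-393.5) + 6·(-285.8)] − [1·(-2058.3) + 1·(-3267.4)]
= 69.4 kJ/mol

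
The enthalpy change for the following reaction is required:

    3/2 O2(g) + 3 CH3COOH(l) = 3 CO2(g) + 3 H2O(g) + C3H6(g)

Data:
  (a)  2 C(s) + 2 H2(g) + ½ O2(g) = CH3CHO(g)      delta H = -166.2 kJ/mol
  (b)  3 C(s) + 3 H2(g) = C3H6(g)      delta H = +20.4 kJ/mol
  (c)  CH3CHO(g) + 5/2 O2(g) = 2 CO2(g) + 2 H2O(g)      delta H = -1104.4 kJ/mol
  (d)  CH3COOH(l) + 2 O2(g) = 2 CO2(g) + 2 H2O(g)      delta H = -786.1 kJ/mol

(a) reversed and × 3/2: (-3/2)·(-166.2) = +249.3 kJ/mol
(b) as written (C3H6(g) already on the product side): +20.4 kJ/mol
(c) reversed and × 3/2: (-3/2)·(-1104.4) = +1656.6 kJ/mol
(d) × 3 (scale by 3 for the 3 CH3COOH(l)): (3)·(-786.1) = -2358.3 kJ/mol
delta H = (+249.3) + (+20.4) + (+1656.6) + (-2358.3) = -432.0 kJ/mol

delta H = -432.0 kJ/mol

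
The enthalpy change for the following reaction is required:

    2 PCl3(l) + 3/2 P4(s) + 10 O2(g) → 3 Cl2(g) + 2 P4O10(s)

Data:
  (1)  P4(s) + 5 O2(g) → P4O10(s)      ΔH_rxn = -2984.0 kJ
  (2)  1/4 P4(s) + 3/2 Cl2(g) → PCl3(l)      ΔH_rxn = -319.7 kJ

ΔH_rxn = -5328.6 kJ

(1) × 2: (2)·(-2984.0) = -5968.0 kJ
(2) reversed and × 2: (-2)·(-319.7) = +639.4 kJ
ΔH_rxn = (-5968.0) + (+639.4) = -5328.6 kJ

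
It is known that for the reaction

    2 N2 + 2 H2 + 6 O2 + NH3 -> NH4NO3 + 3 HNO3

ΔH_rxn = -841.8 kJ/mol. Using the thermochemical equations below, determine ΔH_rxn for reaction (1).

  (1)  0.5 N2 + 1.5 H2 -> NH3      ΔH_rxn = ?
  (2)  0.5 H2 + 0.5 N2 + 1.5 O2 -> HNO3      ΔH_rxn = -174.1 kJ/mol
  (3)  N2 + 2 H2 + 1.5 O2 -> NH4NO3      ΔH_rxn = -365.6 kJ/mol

ΔH_rxn = -46.1 kJ/mol

(1) reversed (NH3 must end up as a reactant): contributes −x
(2) × 3 (scale by 3 for the 3 HNO3): (3)·(-174.1) = -522.3 kJ/mol
(3) as written (NH4NO3 already on the product side): -365.6 kJ/mol
-841.8 = (-522.3) + (-365.6) − x
x = (-841.8 − (-887.9)) / (-1) = -46.1 kJ/mol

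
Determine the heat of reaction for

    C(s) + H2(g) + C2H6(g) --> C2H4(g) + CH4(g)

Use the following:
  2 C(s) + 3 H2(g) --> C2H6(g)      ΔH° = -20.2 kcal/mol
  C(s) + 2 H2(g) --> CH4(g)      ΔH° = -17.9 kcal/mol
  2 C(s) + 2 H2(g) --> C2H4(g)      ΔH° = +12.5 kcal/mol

ΔH° = 14.8 kcal/mol

equation 1 reversed: +20.2 kcal/mol
equation 2 as written: -17.9 kcal/mol
equation 3 as written: +12.5 kcal/mol
Summing the manipulated equations, ΔH° = (-1)·(-20.2) + (1)·(-17.9) + (1)·(+12.5) = 14.8 kcal/mol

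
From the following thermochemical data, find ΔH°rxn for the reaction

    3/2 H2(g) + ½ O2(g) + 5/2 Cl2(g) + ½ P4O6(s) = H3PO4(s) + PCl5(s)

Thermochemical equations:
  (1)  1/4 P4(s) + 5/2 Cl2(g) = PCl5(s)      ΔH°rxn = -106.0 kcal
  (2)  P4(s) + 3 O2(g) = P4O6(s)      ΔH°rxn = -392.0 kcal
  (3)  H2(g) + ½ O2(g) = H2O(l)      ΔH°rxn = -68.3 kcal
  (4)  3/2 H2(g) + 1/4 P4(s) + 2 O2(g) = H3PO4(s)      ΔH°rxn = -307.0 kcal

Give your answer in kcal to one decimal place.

(1) as written: -106.0 kcal
(2) reversed and × 1/2: (-1/2)·(-392.0) = +196.0 kcal
(3): not needed.
(4) as written: -307.0 kcal
ΔH°rxn = (1)·(-106.0) + (-1/2)·(-392.0) + (1)·(-307.0) = -217.0 kcal

ΔH°rxn = -217.0 kcal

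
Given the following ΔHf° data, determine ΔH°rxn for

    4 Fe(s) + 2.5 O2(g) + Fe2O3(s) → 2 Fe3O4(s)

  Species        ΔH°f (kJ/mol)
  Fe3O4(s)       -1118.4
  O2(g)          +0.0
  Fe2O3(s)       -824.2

Products: 2·(-1118.4) = -2236.8
Reactants: 4·(+0.0) + 5/2·(+0.0) + 1·(-824.2) = -824.2
ΔH°rxn = (-2236.8) − (-824.2) = -1412.6 kJ/mol

ΔH°rxn = -1412.6 kJ/mol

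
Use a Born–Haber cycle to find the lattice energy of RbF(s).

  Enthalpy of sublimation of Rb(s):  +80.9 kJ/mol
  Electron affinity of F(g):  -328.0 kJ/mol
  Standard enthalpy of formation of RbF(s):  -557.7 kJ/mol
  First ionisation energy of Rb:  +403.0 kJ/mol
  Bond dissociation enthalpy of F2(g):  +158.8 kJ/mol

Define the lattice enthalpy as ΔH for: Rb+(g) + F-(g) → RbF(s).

ΔHf° = 1·ΔHsub + 1·(ΣIE) + 1/2·D(F2) + 1·EA + U
-557.7 = 1·(+80.9) + 1·(+403.0) + 1/2·(+158.8) + 1·(-328.0) + U
U = -557.7 − (+235.3) = -793.0 kJ/mol

U = -793.0 kJ/mol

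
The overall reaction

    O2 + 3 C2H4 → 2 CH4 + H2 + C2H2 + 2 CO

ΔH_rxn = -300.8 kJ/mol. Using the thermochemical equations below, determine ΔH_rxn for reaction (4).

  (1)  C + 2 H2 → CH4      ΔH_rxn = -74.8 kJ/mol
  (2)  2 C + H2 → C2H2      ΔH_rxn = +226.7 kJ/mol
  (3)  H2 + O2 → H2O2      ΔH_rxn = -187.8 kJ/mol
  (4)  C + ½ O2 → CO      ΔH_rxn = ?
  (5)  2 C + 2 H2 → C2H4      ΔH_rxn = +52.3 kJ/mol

(1) × 2: (2)·(-74.8) = -149.6 kJ/mol
(2) as written: +226.7 kJ/mol
(3): not needed.
(4) × 2: contributes 2·x
(5) reversed and × 3: (-3)·(+52.3) = -156.9 kJ/mol
-300.8 = (-149.6) + (+226.7) + (-156.9) + 2·x
x = (-300.8 − (-79.8)) / (2) = -110.5 kJ/mol

ΔH_rxn = -110.5 kJ/mol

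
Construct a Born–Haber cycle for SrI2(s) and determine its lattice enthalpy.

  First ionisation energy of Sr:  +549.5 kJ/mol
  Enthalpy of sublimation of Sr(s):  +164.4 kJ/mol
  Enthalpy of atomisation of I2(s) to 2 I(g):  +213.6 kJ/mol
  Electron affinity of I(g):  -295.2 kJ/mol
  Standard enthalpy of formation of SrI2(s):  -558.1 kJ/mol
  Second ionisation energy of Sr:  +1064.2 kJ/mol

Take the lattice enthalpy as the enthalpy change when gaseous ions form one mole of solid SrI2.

U = -1959.4 kJ/mol

ΔHf° = 1·ΔHsub + 1·(ΣIE) + 1·D(I2) + 2·EA + U
-558.1 = 1·(+164.4) + 1·(+1613.7) + 1·(+213.6) + 2·(-295.2) + U
U = -558.1 − (+1401.3) = -1959.4 kJ/mol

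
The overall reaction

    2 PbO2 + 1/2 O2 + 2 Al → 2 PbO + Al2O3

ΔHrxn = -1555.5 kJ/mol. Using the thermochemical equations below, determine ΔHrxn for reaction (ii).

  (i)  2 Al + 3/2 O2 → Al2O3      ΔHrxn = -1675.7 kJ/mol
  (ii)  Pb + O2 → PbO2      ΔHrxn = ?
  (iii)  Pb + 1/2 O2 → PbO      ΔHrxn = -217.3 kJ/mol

(i) as written: -1675.7 kJ/mol
(ii) reversed and × 2: contributes −2·x
(iii) × 2: (2)·(-217.3) = -434.6 kJ/mol
-1555.5 = (-1675.7) + (-434.6) − 2·x
x = (-1555.5 − (-2110.3)) / (-2) = -277.4 kJ/mol

ΔHrxn = -277.4 kJ/mol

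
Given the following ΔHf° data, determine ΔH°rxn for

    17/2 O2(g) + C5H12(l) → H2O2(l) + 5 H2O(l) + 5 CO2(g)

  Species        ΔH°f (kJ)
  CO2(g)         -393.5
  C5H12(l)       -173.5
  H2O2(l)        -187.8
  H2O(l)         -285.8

ΔH°rxn = Σ nΔHf°(products) − Σ nΔHf°(reactants).
Products: 1·(-187.8) + 5·(-285.8) + 5·(-393.5) = -3584.3
Reactants: 17/2·(+0.0) + 1·(-173.5) = -173.5
ΔH°rxn = (-3584.3) − (-173.5) = -3410.8 kJ

ΔH°rxn = -3410.8 kJ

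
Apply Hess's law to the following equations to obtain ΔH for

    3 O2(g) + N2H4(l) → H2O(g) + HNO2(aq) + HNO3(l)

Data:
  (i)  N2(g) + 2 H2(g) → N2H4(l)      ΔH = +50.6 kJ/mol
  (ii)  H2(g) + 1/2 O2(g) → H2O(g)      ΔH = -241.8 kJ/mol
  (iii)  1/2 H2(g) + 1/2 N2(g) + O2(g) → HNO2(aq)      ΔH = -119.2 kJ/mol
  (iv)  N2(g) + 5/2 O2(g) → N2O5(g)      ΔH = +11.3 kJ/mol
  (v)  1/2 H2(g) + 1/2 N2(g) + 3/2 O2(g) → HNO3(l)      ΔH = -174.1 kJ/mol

(i) reversed (N2H4(l) must end up as a reactant): -50.6 kJ/mol
(ii) as written (H2O(g) already on the product side): -241.8 kJ/mol
(iii) as written (HNO2(aq) already on the product side): -119.2 kJ/mol
(iv): not needed (N2O5(g) appears nowhere else).
(v) as written (HNO3(l) already on the product side): -174.1 kJ/mol
ΔH = (-50.6) + (-241.8) + (-119.2) + (-174.1) = -585.7 kJ/mol

ΔH = -585.7 kJ/mol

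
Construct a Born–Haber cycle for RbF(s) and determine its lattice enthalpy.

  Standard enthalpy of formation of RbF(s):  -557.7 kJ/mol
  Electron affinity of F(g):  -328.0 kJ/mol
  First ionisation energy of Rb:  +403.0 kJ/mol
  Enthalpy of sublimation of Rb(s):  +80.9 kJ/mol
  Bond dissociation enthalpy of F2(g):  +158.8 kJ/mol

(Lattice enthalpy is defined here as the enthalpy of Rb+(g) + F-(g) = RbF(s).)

U = -793.0 kJ/mol

ΔHf° = 1·ΔHsub + 1·(ΣIE) + 1/2·D(F2) + 1·EA + U
-557.7 = 1·(+80.9) + 1·(+403.0) + 1/2·(+158.8) + 1·(-328.0) + U
U = -557.7 − (+235.3) = -793.0 kJ/mol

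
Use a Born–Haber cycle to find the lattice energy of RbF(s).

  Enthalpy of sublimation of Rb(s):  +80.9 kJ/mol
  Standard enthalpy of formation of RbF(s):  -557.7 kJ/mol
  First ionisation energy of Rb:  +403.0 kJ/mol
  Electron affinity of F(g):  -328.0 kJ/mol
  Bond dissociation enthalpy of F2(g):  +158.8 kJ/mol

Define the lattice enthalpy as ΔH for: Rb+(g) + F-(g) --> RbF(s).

U = -793.0 kJ/mol

ΔHf° = 1·ΔHsub + 1·(ΣIE) + 1/2·D(F2) + 1·EA + U
-557.7 = 1·(+80.9) + 1·(+403.0) + 1/2·(+158.8) + 1·(-328.0) + U
U = -557.7 − (+235.3) = -793.0 kJ/mol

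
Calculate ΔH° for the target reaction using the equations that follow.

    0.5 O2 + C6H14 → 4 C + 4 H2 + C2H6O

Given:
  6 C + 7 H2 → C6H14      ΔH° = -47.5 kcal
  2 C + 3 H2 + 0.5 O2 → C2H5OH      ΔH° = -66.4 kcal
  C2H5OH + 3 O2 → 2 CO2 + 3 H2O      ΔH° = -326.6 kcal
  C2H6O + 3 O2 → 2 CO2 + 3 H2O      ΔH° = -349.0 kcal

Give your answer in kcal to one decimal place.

ΔH° = 3.5 kcal

equation 1 reversed (reverse to put C6H14 on the reactant side): +47.5 kcal
equation 2 as written: -66.4 kcal
equation 3 as written: -326.6 kcal
equation 4 reversed (C2H6O must end up as a product): +349.0 kcal
ΔH° = (+47.5) + (-66.4) + (-326.6) + (+349.0) = 3.5 kcal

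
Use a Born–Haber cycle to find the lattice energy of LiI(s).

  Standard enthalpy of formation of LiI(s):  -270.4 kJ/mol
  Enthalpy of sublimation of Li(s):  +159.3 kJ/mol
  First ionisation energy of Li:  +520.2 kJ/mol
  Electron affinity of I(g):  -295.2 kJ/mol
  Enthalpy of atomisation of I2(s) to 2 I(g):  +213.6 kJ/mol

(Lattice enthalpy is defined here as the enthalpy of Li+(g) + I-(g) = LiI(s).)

ΔHf° = 1·ΔHsub + 1·(ΣIE) + 1/2·D(I2) + 1·EA + U
-270.4 = 1·(+159.3) + 1·(+520.2) + 1/2·(+213.6) + 1·(-295.2) + U
U = -270.4 − (+491.1) = -761.5 kJ/mol

U = -761.5 kJ/mol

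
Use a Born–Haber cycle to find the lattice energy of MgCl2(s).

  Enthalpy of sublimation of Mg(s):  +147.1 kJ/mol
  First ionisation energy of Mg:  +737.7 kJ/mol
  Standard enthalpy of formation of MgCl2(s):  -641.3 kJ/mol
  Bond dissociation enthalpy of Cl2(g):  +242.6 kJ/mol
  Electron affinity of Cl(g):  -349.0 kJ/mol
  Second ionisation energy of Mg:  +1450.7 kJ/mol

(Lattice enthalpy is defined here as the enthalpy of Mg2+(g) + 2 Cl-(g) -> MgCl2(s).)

U = -2521.4 kJ/mol

ΔHf° = 1·ΔHsub + 1·(ΣIE) + 1·D(Cl2) + 2·EA + U
-641.3 = 1·(+147.1) + 1·(+2188.4) + 1·(+242.6) + 2·(-349.0) + U
U = -641.3 − (+1880.1) = -2521.4 kJ/mol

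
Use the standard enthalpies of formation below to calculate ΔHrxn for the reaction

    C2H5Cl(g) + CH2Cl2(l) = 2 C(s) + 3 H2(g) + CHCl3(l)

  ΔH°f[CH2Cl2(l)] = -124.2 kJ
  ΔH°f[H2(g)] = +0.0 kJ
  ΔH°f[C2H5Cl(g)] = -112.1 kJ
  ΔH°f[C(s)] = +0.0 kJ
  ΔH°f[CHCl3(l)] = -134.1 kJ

ΔHrxn = 102.2 kJ

ΔH°rxn = Σ nΔHf°(products) − Σ nΔHf°(reactants).
Products: 2·(+0.0) + 3·(+0.0) + 1·(-134.1) = -134.1
Reactants: 1·(-112.1) + 1·(-124.2) = -236.3
ΔHrxn = (-134.1) − (-236.3) = 102.2 kJ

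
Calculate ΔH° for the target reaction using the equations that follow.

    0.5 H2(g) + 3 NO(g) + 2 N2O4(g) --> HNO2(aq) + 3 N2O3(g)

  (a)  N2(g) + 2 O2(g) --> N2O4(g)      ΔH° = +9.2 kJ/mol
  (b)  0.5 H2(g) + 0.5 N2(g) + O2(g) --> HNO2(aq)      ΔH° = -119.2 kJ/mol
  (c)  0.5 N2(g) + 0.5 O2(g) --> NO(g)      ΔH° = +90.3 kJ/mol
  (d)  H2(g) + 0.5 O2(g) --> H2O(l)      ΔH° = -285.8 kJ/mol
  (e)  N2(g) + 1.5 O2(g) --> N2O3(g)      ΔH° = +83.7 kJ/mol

(a) reversed and × 2 (reverse to put N2O4(g) on the reactant side; scale by 2 for the 2 N2O4(g)): (-2)·(+9.2) = -18.4 kJ/mol
(b) as written (HNO2(aq) already on the product side): -119.2 kJ/mol
(c) reversed and × 3 (reverse to put NO(g) on the reactant side; scale by 3 for the 3 NO(g)): (-3)·(+90.3) = -270.9 kJ/mol
(d): not needed (H2O(l) appears nowhere else).
(e) × 3 (scale by 3 for the 3 N2O3(g)): (3)·(+83.7) = +251.1 kJ/mol
Since enthalpy is a state function, ΔH° = (-2)·(+9.2) + (1)·(-119.2) + (-3)·(+90.3) + (3)·(+83.7) = -157.4 kJ/mol

ΔH° = -157.4 kJ/mol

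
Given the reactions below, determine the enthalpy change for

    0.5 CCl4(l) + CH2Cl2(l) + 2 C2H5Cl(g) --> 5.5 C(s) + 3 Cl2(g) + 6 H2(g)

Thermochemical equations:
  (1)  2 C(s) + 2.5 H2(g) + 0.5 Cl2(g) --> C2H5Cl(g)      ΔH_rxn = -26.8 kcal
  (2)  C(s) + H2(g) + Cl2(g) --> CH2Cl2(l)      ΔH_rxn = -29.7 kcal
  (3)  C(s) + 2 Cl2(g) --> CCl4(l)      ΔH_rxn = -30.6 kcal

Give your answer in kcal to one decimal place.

(1) reversed and × 2: (-2)·(-26.8) = +53.6 kcal
(2) reversed: +29.7 kcal
(3) reversed and × 1/2: (-1/2)·(-30.6) = +15.3 kcal
ΔH_rxn = (-2)·(-26.8) + (-1)·(-29.7) + (-1/2)·(-30.6) = 98.6 kcal

ΔH_rxn = 98.6 kcal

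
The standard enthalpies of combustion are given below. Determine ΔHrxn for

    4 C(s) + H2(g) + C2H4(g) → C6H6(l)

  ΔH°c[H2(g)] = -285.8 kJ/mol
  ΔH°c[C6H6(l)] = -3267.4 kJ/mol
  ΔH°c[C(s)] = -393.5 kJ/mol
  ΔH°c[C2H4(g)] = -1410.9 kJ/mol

ΔHrxn = -3.3 kJ/mol

With combustion enthalpies, reactants minus products:
= [4·(-393.5) + 1·(-285.8) + 1·(-1410.9)] − [1·(-3267.4)]
= -3.3 kJ/mol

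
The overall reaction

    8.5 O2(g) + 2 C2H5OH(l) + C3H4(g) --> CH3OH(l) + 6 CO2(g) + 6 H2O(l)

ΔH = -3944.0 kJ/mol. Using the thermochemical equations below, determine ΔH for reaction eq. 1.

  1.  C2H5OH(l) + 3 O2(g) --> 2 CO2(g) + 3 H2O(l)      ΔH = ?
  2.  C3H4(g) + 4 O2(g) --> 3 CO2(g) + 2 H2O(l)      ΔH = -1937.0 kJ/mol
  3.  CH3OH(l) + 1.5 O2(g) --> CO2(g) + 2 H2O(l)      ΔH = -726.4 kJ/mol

ΔH = -1366.7 kJ/mol

eq. 1 × 2: contributes 2·x
eq. 2 as written: -1937.0 kJ/mol
eq. 3 reversed: +726.4 kJ/mol
-3944.0 = (-1937.0) + (+726.4) + 2·x
x = (-3944.0 − (-1210.6)) / (2) = -1366.7 kJ/mol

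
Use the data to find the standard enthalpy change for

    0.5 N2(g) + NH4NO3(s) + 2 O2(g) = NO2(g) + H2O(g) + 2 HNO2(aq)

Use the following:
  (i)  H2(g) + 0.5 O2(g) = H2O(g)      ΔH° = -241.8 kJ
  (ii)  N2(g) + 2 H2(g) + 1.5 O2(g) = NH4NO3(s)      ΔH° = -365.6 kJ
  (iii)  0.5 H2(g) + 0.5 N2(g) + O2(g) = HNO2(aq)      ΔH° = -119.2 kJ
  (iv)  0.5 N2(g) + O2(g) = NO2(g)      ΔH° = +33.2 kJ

ΔH° = -81.4 kJ

(i) as written: -241.8 kJ
(ii) reversed: +365.6 kJ
(iii) × 2: (2)·(-119.2) = -238.4 kJ
(iv) as written: +33.2 kJ
ΔH° = (1)·(-241.8) + (-1)·(-365.6) + (2)·(-119.2) + (1)·(+33.2) = -81.4 kJ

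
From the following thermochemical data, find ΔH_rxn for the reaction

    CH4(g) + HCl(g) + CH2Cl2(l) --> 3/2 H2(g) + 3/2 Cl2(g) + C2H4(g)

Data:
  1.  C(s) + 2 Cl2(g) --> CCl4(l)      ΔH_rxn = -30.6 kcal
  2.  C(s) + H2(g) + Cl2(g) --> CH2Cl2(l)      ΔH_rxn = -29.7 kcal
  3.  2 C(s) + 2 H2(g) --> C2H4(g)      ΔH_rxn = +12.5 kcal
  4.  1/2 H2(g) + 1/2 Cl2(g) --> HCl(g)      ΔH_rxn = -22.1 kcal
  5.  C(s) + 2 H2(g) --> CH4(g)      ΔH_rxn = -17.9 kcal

ΔH_rxn = 82.2 kcal

eq. 1: not needed (CCl4(l) appears nowhere else).
eq. 2 reversed (CH2Cl2(l) must end up as a reactant): +29.7 kcal
eq. 3 as written (C2H4(g) already on the product side): +12.5 kcal
eq. 4 reversed (HCl(g) must end up as a reactant): +22.1 kcal
eq. 5 reversed (CH4(g) must end up as a reactant): +17.9 kcal
ΔH_rxn = (+29.7) + (+12.5) + (+22.1) + (+17.9) = 82.2 kcal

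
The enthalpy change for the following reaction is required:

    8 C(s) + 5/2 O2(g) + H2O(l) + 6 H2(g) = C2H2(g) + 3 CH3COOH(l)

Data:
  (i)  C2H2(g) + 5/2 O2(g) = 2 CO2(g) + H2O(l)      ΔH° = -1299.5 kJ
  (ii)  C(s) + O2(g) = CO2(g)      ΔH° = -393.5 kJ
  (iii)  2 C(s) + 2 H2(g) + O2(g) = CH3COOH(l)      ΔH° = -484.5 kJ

(i) reversed (C2H2(g) must end up as a product): +1299.5 kJ
(ii) × 2: (2)·(-393.5) = -787.0 kJ
(iii) × 3 (×3 to match 3 CH3COOH(l) in the target): (3)·(-484.5) = -1453.5 kJ
Combining the equations, ΔH° = (-1)·(-1299.5) + (2)·(-393.5) + (3)·(-484.5) = -941.0 kJ

ΔH° = -941.0 kJ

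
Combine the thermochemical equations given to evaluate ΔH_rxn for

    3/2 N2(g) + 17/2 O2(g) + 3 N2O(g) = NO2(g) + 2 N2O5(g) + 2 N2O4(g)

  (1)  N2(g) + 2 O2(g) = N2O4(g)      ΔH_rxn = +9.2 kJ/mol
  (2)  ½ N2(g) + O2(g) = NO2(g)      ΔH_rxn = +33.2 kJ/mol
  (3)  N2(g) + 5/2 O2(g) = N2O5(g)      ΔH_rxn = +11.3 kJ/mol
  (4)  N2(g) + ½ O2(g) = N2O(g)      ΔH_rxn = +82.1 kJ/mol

ΔH_rxn = -172.1 kJ/mol

(1) × 2 (scale by 2 for the 2 N2O4(g)): (2)·(+9.2) = +18.4 kJ/mol
(2) as written (NO2(g) already on the product side): +33.2 kJ/mol
(3) × 2 (scale by 2 for the 2 N2O5(g)): (2)·(+11.3) = +22.6 kJ/mol
(4) reversed and × 3 (reverse to put N2O(g) on the reactant side; scale by 3 for the 3 N2O(g)): (-3)·(+82.1) = -246.3 kJ/mol
Summing the manipulated equations, ΔH_rxn = (+18.4) + (+33.2) + (+22.6) + (-246.3) = -172.1 kJ/mol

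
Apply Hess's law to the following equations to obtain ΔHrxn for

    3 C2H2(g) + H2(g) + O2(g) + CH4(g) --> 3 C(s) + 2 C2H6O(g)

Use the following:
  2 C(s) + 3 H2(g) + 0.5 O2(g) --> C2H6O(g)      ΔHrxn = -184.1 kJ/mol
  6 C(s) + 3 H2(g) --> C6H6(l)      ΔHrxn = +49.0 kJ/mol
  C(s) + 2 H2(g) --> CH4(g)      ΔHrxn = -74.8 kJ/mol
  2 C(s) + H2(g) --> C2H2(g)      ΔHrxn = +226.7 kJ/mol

ΔHrxn = -973.5 kJ/mol

equation 1 × 2 (scale by 2 for the 2 C2H6O(g)): (2)·(-184.1) = -368.2 kJ/mol
equation 2: not needed (C6H6(l) appears nowhere else).
equation 3 reversed (CH4(g) must end up as a reactant): +74.8 kJ/mol
equation 4 reversed and × 3 (C2H2(g) must end up as a reactant; scale by 3 for the 3 C2H2(g)): (-3)·(+226.7) = -680.1 kJ/mol
Combining the equations, ΔHrxn = (2)·(-184.1) + (-1)·(-74.8) + (-3)·(+226.7) = -973.5 kJ/mol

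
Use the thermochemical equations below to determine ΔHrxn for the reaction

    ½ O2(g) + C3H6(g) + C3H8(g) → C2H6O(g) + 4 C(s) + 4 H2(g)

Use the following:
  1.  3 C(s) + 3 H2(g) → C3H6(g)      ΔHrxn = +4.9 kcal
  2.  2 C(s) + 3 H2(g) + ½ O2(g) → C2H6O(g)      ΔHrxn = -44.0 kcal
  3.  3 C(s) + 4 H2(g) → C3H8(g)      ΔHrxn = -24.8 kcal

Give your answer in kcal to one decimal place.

ΔHrxn = -24.1 kcal

eq. 1 reversed (reverse to put C3H6(g) on the reactant side): -4.9 kcal
eq. 2 as written (C2H6O(g) already on the product side): -44.0 kcal
eq. 3 reversed (C3H8(g) must end up as a reactant): +24.8 kcal
ΔHrxn = (-1)·(+4.9) + (1)·(-44.0) + (-1)·(-24.8) = -24.1 kcal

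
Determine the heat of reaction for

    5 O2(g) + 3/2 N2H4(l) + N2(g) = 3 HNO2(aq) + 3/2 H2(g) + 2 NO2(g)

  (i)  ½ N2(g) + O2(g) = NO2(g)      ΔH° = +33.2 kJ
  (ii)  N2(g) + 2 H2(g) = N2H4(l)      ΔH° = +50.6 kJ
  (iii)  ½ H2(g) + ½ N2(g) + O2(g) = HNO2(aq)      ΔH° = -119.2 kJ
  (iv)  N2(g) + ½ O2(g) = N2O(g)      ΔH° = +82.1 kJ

ΔH° = -367.1 kJ

(i) × 2: (2)·(+33.2) = +66.4 kJ
(ii) reversed and × 3/2: (-3/2)·(+50.6) = -75.9 kJ
(iii) × 3: (3)·(-119.2) = -357.6 kJ
(iv): not needed.
ΔH° = (2)·(+33.2) + (-3/2)·(+50.6) + (3)·(-119.2) = -367.1 kJ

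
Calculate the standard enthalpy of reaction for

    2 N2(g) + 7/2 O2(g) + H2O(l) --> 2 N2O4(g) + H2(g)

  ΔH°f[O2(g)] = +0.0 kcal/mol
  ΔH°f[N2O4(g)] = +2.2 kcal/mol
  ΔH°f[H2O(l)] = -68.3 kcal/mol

Products: 2·(+2.2) + 1·(+0.0) = +4.4
Reactants: 2·(+0.0) + 7/2·(+0.0) + 1·(-68.3) = -68.3
ΔHrxn = (+4.4) − (-68.3) = 72.7 kcal/mol

ΔHrxn = 72.7 kcal/mol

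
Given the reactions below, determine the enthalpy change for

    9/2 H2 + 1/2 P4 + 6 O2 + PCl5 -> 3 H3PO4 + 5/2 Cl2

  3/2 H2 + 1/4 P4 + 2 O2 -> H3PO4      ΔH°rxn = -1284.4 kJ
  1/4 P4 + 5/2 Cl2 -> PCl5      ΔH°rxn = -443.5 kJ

ΔH°rxn = -3409.7 kJ

equation 1 × 3 (scale by 3 for the 3 H3PO4): (3)·(-1284.4) = -3853.2 kJ
equation 2 reversed (reverse to put PCl5 on the reactant side): +443.5 kJ
ΔH°rxn = (-3853.2) + (+443.5) = -3409.7 kJ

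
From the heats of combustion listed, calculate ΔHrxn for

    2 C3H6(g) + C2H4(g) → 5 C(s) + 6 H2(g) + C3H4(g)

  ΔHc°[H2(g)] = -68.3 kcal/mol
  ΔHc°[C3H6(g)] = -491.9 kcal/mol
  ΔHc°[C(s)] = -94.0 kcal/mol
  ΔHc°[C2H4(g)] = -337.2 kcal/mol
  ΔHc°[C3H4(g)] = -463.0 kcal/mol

With combustion enthalpies, reactants minus products:
= [2·(-491.9) + 1·(-337.2)] − [5·(-94.0) + 6·(-68.3) + 1·(-463.0)]
= 21.8 kcal/mol

ΔHrxn = 21.8 kcal/mol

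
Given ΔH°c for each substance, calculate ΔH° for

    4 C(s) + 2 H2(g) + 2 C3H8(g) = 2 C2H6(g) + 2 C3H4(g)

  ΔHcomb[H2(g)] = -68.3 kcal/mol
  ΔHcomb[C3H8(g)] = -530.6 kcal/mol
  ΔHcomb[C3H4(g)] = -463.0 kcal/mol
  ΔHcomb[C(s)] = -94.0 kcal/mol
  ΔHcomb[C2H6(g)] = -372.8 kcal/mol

ΔH° = 97.8 kcal/mol

With combustion enthalpies, reactants minus products:
= [4·(-94.0) + 2·(-68.3) + 2·(-530.6)] − [2·(-372.8) + 2·(-463.0)]
= 97.8 kcal/mol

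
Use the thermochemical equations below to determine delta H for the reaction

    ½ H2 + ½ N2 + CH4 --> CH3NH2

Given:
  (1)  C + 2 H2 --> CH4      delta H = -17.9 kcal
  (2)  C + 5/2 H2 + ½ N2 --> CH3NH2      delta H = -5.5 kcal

(1) reversed: +17.9 kcal
(2) as written: -5.5 kcal
delta H = (+17.9) + (-5.5) = 12.4 kcal

delta H = 12.4 kcal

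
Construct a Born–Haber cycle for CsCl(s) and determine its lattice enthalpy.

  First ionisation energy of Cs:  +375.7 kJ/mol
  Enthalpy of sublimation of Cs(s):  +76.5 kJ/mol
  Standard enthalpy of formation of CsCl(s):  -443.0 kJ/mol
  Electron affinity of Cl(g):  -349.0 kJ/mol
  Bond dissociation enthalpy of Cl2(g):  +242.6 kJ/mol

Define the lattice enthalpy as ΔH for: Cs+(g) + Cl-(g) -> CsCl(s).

U = -667.5 kJ/mol

ΔHf° = 1·ΔHsub + 1·(ΣIE) + 1/2·D(Cl2) + 1·EA + U
-443.0 = 1·(+76.5) + 1·(+375.7) + 1/2·(+242.6) + 1·(-349.0) + U
U = -443.0 − (+224.5) = -667.5 kJ/mol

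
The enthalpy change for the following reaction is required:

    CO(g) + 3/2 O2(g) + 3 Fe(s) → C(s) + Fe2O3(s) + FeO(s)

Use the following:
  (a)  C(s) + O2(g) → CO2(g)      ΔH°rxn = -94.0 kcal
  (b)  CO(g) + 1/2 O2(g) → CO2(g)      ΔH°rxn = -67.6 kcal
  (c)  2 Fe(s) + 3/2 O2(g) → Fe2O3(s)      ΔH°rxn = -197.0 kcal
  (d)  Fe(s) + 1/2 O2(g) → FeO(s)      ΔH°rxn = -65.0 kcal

(a) reversed: +94.0 kcal
(b) as written: -67.6 kcal
(c) as written: -197.0 kcal
(d) as written: -65.0 kcal
ΔH°rxn = (+94.0) + (-67.6) + (-197.0) + (-65.0) = -235.6 kcal

ΔH°rxn = -235.6 kcal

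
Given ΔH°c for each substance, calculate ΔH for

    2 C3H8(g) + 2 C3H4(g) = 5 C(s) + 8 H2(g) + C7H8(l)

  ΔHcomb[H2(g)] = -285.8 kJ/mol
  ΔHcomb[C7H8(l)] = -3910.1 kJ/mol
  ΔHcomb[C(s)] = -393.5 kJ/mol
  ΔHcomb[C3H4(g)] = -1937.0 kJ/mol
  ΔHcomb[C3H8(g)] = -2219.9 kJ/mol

With combustion enthalpies, reactants minus products:
= [2·(-2219.9) + 2·(-1937.0)] − [5·(-393.5) + 8·(-285.8) + 1·(-3910.1)]
= -149.8 kJ/mol

ΔH = -149.8 kJ/mol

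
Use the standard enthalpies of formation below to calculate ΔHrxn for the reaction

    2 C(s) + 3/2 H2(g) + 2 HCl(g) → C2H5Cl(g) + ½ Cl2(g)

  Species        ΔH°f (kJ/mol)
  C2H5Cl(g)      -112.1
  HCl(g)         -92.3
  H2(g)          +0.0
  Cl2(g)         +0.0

ΔHrxn = 72.5 kJ/mol

Products: 1·(-112.1) + 1/2·(+0.0) = -112.1
Reactants: 2·(+0.0) + 3/2·(+0.0) + 2·(-92.3) = -184.6
ΔHrxn = (-112.1) − (-184.6) = 72.5 kJ/mol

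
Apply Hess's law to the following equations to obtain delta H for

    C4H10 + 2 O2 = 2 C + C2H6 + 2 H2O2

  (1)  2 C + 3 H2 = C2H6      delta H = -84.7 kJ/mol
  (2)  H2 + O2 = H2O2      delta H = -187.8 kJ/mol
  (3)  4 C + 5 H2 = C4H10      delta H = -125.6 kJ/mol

delta H = -334.7 kJ/mol

(1) as written: -84.7 kJ/mol
(2) × 2: (2)·(-187.8) = -375.6 kJ/mol
(3) reversed: +125.6 kJ/mol
delta H = (-84.7) + (-375.6) + (+125.6) = -334.7 kJ/mol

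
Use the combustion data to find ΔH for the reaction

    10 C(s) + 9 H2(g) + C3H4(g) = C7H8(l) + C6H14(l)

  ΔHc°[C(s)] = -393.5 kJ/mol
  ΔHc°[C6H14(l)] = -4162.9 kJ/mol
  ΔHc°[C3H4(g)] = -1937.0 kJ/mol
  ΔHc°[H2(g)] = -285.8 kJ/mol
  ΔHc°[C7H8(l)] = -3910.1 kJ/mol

With combustion enthalpies, reactants minus products:
= [10·(-393.5) + 9·(-285.8) + 1·(-1937.0)] − [1·(-3910.1) + 1·(-4162.9)]
= -371.2 kJ/mol

ΔH = -371.2 kJ/mol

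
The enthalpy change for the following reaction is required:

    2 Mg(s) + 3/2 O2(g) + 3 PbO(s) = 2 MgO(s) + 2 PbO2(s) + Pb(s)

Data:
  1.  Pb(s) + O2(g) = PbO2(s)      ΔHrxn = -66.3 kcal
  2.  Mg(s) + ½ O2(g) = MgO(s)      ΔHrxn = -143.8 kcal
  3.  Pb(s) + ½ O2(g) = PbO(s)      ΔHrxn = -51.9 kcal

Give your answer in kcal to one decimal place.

eq. 1 × 2 (×2 to match 2 PbO2(s) in the target): (2)·(-66.3) = -132.6 kcal
eq. 2 × 2 (scale by 2 for the 2 MgO(s)): (2)·(-143.8) = -287.6 kcal
eq. 3 reversed and × 3 (reverse to put PbO(s) on the reactant side; scale by 3 for the 3 PbO(s)): (-3)·(-51.9) = +155.7 kcal
ΔHrxn = (-132.6) + (-287.6) + (+155.7) = -264.5 kcal

ΔHrxn = -264.5 kcal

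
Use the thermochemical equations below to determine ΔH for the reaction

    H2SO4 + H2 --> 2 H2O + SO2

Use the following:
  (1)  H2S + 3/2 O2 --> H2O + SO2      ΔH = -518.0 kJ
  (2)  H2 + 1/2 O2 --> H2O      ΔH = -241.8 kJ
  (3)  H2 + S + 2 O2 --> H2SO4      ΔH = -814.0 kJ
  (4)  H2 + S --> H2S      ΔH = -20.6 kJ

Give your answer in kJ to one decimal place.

(1) as written: -518.0 kJ
(2) as written: -241.8 kJ
(3) reversed: +814.0 kJ
(4) as written: -20.6 kJ
ΔH = (1)·(-518.0) + (1)·(-241.8) + (-1)·(-814.0) + (1)·(-20.6) = 33.6 kJ

ΔH = 33.6 kJ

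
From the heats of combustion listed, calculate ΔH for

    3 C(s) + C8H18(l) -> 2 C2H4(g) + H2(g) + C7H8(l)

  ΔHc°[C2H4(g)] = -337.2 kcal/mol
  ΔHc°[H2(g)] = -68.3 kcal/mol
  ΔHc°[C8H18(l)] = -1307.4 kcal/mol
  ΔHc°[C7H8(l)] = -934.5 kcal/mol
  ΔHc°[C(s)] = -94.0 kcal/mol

ΔH = 87.8 kcal/mol

With combustion enthalpies, reactants minus products:
= [3·(-94.0) + 1·(-1307.4)] − [2·(-337.2) + 1·(-68.3) + 1·(-934.5)]
= 87.8 kcal/mol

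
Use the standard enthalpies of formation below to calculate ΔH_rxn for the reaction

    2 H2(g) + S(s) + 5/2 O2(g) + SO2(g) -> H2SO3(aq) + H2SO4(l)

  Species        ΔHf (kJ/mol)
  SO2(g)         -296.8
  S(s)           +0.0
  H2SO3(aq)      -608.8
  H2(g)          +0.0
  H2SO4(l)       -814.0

Products: 1·(-608.8) + 1·(-814.0) = -1422.8
Reactants: 2·(+0.0) + 1·(+0.0) + 5/2·(+0.0) + 1·(-296.8) = -296.8
ΔH_rxn = (-1422.8) − (-296.8) = -1126.0 kJ/mol

ΔH_rxn = -1126.0 kJ/mol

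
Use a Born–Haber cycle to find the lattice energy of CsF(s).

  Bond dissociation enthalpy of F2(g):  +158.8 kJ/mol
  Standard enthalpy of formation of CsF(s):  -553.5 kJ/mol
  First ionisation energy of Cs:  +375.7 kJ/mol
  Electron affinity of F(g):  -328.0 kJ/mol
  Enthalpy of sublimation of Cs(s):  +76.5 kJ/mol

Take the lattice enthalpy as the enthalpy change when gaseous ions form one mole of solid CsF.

U = -757.1 kJ/mol

ΔHf° = 1·ΔHsub + 1·(ΣIE) + 1/2·D(F2) + 1·EA + U
-553.5 = 1·(+76.5) + 1·(+375.7) + 1/2·(+158.8) + 1·(-328.0) + U
U = -553.5 − (+203.6) = -757.1 kJ/mol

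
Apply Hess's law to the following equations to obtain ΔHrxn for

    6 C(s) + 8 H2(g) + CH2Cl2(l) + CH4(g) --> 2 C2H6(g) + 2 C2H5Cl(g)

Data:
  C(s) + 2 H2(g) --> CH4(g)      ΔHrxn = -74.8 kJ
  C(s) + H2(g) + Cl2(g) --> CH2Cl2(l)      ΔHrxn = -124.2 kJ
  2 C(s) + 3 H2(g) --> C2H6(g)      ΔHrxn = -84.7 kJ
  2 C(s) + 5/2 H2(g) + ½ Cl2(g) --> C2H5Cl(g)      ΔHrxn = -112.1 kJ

equation 1 reversed (CH4(g) must end up as a reactant): +74.8 kJ
equation 2 reversed (CH2Cl2(l) must end up as a reactant): +124.2 kJ
equation 3 × 2 (scale by 2 for the 2 C2H6(g)): (2)·(-84.7) = -169.4 kJ
equation 4 × 2 (scale by 2 for the 2 C2H5Cl(g)): (2)·(-112.1) = -224.2 kJ
Since enthalpy is a state function, ΔHrxn = (-1)·(-74.8) + (-1)·(-124.2) + (2)·(-84.7) + (2)·(-112.1) = -194.6 kJ

ΔHrxn = -194.6 kJ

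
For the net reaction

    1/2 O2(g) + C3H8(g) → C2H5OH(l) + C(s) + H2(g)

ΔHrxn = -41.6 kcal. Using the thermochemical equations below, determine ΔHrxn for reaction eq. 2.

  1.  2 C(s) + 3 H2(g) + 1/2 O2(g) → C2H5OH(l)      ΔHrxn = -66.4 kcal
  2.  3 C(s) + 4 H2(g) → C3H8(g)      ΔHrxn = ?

ΔHrxn = -24.8 kcal

eq. 1 as written (C2H5OH(l) already on the product side): -66.4 kcal
eq. 2 reversed (reverse to put C3H8(g) on the reactant side): contributes −x
-41.6 = (-66.4) − x
x = (-41.6 − (-66.4)) / (-1) = -24.8 kcal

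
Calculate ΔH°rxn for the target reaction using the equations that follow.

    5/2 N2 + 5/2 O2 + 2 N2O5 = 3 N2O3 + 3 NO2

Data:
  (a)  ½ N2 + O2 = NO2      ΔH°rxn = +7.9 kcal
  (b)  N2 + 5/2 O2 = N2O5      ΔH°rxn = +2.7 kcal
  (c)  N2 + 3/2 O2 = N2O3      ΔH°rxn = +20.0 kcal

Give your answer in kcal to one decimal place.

(a) × 3 (scale by 3 for the 3 NO2): (3)·(+7.9) = +23.7 kcal
(b) reversed and × 2 (N2O5 must end up as a reactant; scale by 2 for the 2 N2O5): (-2)·(+2.7) = -5.4 kcal
(c) × 3 (×3 to match 3 N2O3 in the target): (3)·(+20.0) = +60.0 kcal
ΔH°rxn = (3)·(+7.9) + (-2)·(+2.7) + (3)·(+20.0) = 78.3 kcal

ΔH°rxn = 78.3 kcal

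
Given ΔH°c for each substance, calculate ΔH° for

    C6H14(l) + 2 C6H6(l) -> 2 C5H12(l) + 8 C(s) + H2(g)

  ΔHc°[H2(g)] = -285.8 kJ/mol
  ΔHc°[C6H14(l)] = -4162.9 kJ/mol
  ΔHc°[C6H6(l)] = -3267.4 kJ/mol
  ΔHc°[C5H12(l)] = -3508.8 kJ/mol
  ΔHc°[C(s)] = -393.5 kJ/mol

With combustion enthalpies, reactants minus products:
= [1·(-4162.9) + 2·(-3267.4)] − [2·(-3508.8) + 8·(-393.5) + 1·(-285.8)]
= -246.3 kJ/mol

ΔH° = -246.3 kJ/mol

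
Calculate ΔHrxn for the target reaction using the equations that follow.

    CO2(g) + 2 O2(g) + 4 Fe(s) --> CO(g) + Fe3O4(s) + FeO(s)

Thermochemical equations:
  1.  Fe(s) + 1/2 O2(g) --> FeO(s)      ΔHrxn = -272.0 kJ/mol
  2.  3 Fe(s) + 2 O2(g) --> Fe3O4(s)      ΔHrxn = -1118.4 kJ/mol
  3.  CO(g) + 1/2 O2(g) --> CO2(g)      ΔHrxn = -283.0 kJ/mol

ΔHrxn = -1107.4 kJ/mol

eq. 1 as written: -272.0 kJ/mol
eq. 2 as written: -1118.4 kJ/mol
eq. 3 reversed: +283.0 kJ/mol
Combining the equations, ΔHrxn = (-272.0) + (-1118.4) + (+283.0) = -1107.4 kJ/mol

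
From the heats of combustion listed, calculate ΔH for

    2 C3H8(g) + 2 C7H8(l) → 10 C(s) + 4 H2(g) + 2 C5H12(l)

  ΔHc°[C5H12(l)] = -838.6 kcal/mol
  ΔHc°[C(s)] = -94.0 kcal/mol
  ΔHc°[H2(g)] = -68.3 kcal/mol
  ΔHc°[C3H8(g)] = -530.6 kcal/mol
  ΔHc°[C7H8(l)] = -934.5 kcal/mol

ΔH = -39.8 kcal/mol

Using ΔH = Σ nΔHc°(reactants) − Σ nΔHc°(products):
= [2·(-530.6) + 2·(-934.5)] − [10·(-94.0) + 4·(-68.3) + 2·(-838.6)]
= -39.8 kcal/mol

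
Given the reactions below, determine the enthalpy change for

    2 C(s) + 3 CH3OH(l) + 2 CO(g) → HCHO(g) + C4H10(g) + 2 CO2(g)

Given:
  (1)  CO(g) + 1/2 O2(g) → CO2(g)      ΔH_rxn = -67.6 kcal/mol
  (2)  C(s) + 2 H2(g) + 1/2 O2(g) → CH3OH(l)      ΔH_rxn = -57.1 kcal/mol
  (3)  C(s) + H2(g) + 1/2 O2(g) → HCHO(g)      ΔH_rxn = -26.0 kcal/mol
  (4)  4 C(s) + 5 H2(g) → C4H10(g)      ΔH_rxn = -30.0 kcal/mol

ΔH_rxn = -19.9 kcal/mol

(1) × 2: (2)·(-67.6) = -135.2 kcal/mol
(2) reversed and × 3: (-3)·(-57.1) = +171.3 kcal/mol
(3) as written: -26.0 kcal/mol
(4) as written: -30.0 kcal/mol
Summing the manipulated equations, ΔH_rxn = (-135.2) + (+171.3) + (-26.0) + (-30.0) = -19.9 kcal/mol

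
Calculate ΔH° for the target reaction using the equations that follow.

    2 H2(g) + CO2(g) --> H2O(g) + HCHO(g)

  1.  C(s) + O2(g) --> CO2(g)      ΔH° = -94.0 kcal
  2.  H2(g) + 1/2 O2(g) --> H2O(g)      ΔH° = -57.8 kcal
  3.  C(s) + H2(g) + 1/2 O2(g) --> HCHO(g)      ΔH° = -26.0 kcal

eq. 1 reversed (CO2(g) must end up as a reactant): +94.0 kcal
eq. 2 as written (H2O(g) already on the product side): -57.8 kcal
eq. 3 as written (HCHO(g) already on the product side): -26.0 kcal
ΔH° = (-1)·(-94.0) + (1)·(-57.8) + (1)·(-26.0) = 10.2 kcal

ΔH° = 10.2 kcal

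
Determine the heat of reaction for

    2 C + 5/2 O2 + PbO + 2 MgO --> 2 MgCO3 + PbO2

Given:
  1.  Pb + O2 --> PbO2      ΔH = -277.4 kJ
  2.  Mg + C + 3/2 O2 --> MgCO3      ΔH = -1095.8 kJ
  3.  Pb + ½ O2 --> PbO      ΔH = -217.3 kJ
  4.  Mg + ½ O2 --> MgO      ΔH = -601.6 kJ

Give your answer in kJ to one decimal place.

eq. 1 as written: -277.4 kJ
eq. 2 × 2: (2)·(-1095.8) = -2191.6 kJ
eq. 3 reversed: +217.3 kJ
eq. 4 reversed and × 2: (-2)·(-601.6) = +1203.2 kJ
ΔH = (1)·(-277.4) + (2)·(-1095.8) + (-1)·(-217.3) + (-2)·(-601.6) = -1048.5 kJ

ΔH = -1048.5 kJ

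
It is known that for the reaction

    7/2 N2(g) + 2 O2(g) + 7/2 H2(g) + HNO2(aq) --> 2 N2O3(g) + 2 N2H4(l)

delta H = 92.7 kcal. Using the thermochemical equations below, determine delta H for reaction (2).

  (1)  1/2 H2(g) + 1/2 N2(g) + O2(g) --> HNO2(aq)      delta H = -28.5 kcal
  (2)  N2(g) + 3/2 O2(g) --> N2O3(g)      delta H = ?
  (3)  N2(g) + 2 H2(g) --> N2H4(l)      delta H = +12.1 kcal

(1) reversed: +28.5 kcal
(2) × 2: contributes 2·x
(3) × 2: (2)·(+12.1) = +24.2 kcal
+92.7 = (+28.5) + (+24.2) + 2·x
x = (+92.7 − (+52.7)) / (2) = 20.0 kcal

delta H = 20.0 kcal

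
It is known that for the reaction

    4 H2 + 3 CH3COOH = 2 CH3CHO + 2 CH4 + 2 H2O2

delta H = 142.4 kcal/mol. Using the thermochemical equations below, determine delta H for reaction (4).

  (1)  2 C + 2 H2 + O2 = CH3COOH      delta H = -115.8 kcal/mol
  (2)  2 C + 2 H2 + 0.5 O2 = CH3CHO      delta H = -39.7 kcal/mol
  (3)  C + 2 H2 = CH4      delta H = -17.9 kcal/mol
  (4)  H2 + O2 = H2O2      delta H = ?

delta H = -44.9 kcal/mol

(1) reversed and × 3 (reverse to put CH3COOH on the reactant side; ×3 to match 3 CH3COOH in the target): (-3)·(-115.8) = +347.4 kcal/mol
(2) × 2 (scale by 2 for the 2 CH3CHO): (2)·(-39.7) = -79.4 kcal/mol
(3) × 2 (×2 to match 2 CH4 in the target): (2)·(-17.9) = -35.8 kcal/mol
(4) × 2 (×2 to match 2 H2O2 in the target): contributes 2·x
+142.4 = (+347.4) + (-79.4) + (-35.8) + 2·x
x = (+142.4 − (+232.2)) / (2) = -44.9 kcal/mol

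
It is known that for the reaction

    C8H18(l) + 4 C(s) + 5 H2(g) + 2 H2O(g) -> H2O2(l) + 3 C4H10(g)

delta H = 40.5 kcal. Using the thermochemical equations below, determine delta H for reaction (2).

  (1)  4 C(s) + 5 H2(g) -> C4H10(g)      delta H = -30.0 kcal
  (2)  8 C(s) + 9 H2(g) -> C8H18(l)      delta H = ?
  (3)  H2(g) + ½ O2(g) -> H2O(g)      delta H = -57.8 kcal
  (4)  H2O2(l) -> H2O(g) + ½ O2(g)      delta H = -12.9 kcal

(1) × 3: (3)·(-30.0) = -90.0 kcal
(2) reversed: contributes −x
(3) reversed: +57.8 kcal
(4) reversed: +12.9 kcal
+40.5 = (-90.0) + (+57.8) + (+12.9) − x
x = (+40.5 − (-19.3)) / (-1) = -59.8 kcal

delta H = -59.8 kcal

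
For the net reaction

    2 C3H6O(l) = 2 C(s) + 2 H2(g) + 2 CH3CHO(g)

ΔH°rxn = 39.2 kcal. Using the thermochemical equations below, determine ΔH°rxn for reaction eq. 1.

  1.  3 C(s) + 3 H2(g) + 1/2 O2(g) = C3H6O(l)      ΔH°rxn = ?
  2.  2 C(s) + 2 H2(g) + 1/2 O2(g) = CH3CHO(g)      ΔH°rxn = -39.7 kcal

eq. 1 reversed and × 2 (C3H6O(l) must end up as a reactant; scale by 2 for the 2 C3H6O(l)): contributes −2·x
eq. 2 × 2 (×2 to match 2 CH3CHO(g) in the target): (2)·(-39.7) = -79.4 kcal
+39.2 = (-79.4) − 2·x
x = (+39.2 − (-79.4)) / (-2) = -59.3 kcal

ΔH°rxn = -59.3 kcal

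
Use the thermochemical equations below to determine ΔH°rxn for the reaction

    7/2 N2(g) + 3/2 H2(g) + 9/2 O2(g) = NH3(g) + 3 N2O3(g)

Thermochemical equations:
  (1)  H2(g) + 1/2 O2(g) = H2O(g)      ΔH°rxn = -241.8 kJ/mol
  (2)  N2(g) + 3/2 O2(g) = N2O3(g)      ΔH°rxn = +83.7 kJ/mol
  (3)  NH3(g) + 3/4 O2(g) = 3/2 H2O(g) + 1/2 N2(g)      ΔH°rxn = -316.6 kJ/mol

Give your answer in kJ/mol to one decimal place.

(1) × 3/2: (3/2)·(-241.8) = -362.7 kJ/mol
(2) × 3: (3)·(+83.7) = +251.1 kJ/mol
(3) reversed: +316.6 kJ/mol
Since enthalpy is a state function, ΔH°rxn = (3/2)·(-241.8) + (3)·(+83.7) + (-1)·(-316.6) = 205.0 kJ/mol

ΔH°rxn = 205.0 kJ/mol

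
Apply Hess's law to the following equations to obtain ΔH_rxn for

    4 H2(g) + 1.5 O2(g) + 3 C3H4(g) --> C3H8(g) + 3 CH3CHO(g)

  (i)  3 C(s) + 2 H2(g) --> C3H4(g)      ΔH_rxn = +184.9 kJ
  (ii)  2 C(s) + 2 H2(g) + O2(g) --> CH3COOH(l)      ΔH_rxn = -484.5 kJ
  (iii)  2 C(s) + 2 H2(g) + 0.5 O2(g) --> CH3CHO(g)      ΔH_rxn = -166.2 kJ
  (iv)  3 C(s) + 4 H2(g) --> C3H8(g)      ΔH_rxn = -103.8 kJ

ΔH_rxn = -1157.1 kJ

(i) reversed and × 3: (-3)·(+184.9) = -554.7 kJ
(ii): not needed.
(iii) × 3: (3)·(-166.2) = -498.6 kJ
(iv) as written: -103.8 kJ
Since enthalpy is a state function, ΔH_rxn = (-3)·(+184.9) + (3)·(-166.2) + (1)·(-103.8) = -1157.1 kJ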